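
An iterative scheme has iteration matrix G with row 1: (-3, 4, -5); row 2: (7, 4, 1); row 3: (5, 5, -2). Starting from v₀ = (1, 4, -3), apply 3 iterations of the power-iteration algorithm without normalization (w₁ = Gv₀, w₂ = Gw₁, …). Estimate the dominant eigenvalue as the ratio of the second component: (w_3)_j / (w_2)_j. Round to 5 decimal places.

λ ≈ 0.95440

w1 = Gv₀ = ((-3)·1 + 4·4 + (-5)·(-3); 7·1 + 4·4 + 1·(-3); 5·1 + 5·4 + (-2)·(-3)) = (28, 20, 31)
w2 = Gw1 = ((-3)·28 + 4·20 + (-5)·31; 7·28 + 4·20 + 1·31; 5·28 + 5·20 + (-2)·31) = (-159, 307, 178)
w3 = Gw2 = (815, 293, 384)
Ratio at component: 293 / 307 = 0.95440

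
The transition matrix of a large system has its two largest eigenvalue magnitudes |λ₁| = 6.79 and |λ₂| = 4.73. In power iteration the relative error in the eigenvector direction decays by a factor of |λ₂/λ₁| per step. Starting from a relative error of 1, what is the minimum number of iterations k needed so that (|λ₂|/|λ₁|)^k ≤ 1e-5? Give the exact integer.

32

|λ₂/λ₁| = 4.73/6.79 = 0.69661
Need k ≥ ln(1e-5) / ln(0.69661) = -11.5129 / -0.3615 ≈ 31.845
Smallest integer k satisfying the bound: 32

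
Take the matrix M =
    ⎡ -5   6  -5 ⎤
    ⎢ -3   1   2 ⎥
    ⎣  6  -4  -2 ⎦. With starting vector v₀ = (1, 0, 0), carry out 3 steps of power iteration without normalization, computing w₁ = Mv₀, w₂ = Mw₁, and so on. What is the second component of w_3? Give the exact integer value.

33

w1 = Mv₀ = (-5, -3, 6)
w2 = Mw1 = (-23, 24, -30)
w3 = Mw2 = (409, 33, -174)
The requested component of w3 is 33.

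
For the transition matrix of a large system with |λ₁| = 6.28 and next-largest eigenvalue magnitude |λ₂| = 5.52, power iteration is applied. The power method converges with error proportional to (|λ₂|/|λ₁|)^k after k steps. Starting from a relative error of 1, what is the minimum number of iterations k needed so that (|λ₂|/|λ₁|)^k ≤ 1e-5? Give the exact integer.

|λ₂/λ₁| = 5.52/6.28 = 0.87898
Need k ≥ ln(1e-5) / ln(0.87898) = -11.5129 / -0.1290 ≈ 89.253
Smallest integer k satisfying the bound: 90

90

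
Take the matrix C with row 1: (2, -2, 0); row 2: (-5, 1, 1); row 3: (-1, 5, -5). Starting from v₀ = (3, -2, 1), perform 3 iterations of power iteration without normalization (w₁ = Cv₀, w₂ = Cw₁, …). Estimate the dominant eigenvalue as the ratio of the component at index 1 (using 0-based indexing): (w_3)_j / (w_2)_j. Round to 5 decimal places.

w1 = Cv₀ = (10, -16, -18)
w2 = Cw1 = (52, -84, 0)
w3 = Cw2 = (272, -344, -472)
Ratio at component: -344 / -84 = 4.09524

4.09524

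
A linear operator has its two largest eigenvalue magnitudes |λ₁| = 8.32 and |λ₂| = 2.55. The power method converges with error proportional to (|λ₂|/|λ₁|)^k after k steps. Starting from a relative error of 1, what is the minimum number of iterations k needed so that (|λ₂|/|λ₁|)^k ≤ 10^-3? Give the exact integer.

6

|λ₂/λ₁| = 2.55/8.32 = 0.30649
Need k ≥ ln(10^-3) / ln(0.30649) = -6.9078 / -1.1826 ≈ 5.841
Smallest integer k satisfying the bound: 6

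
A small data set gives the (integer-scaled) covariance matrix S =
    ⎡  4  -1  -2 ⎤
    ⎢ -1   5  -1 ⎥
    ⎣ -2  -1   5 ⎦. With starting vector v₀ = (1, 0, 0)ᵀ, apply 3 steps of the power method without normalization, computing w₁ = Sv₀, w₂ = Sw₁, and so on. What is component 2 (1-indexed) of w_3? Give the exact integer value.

w1 = Sv₀ = (4·1 + (-1)·0 + (-2)·0; (-1)·1 + 5·0 + (-1)·0; (-2)·1 + (-1)·0 + 5·0) = (4, -1, -2)
w2 = Sw1 = (4·4 + (-1)·(-1) + (-2)·(-2); (-1)·4 + 5·(-1) + (-1)·(-2); (-2)·4 + (-1)·(-1) + 5·(-2)) = (21, -7, -17)
w3 = Sw2 = (125, -39, -120)
The requested component of w3 is -39.

-39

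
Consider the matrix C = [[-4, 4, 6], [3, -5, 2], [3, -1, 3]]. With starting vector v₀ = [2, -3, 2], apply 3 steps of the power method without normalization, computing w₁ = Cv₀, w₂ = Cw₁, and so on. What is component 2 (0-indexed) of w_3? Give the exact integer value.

w1 = Cv₀ = ((-4)·2 + 4·(-3) + 6·2; 3·2 + (-5)·(-3) + 2·2; 3·2 + (-1)·(-3) + 3·2) = (-8, 25, 15)
w2 = Cw1 = ((-4)·(-8) + 4·25 + 6·15; 3·(-8) + (-5)·25 + 2·15; 3·(-8) + (-1)·25 + 3·15) = (222, -119, -4)
w3 = Cw2 = (-1388, 1253, 773)
The requested component of w3 is 773.

773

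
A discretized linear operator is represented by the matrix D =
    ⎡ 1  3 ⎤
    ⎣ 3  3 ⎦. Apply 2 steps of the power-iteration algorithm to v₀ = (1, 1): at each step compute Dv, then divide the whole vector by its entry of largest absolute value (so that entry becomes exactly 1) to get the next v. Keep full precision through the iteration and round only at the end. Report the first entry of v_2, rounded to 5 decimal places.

0.73333

Dv0 = (4.000000, 6.000000); divide by 6.000000 → v1 = (0.666667, 1.000000)
Dv1 = (3.666667, 5.000000); divide by 5.000000 → v2 = (0.733333, 1.000000)
Requested entry of v2: 22/30 = 0.73333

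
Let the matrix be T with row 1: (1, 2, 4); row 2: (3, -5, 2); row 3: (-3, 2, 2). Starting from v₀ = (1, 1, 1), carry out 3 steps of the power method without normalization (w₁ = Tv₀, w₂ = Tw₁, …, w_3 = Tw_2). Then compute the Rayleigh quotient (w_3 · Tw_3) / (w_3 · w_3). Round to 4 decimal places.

-3.0231

w1 = Tv₀ = (7, 0, 1)
w2 = Tw1 = (11, 23, -19)
w3 = Tw2 = (-19, -120, -25)
Tw3 = (-359, 493, -233)
w3·Tw3 = (-19)·(-359) + (-120)·493 + (-25)·(-233) = -46514; w3·w3 = (-19)·(-19) + (-120)·(-120) + (-25)·(-25) = 15386
λ ≈ -46514/15386 = -3.0231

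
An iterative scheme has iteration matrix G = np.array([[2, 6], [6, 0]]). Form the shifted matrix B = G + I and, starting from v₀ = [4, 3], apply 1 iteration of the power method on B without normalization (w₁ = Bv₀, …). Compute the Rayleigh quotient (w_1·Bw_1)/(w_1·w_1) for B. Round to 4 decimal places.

B = G + I has rows (3, 6); (6, 1)
w1 = Bv₀ = (30, 27)
Bw1 = (252, 207)
w1·Bw1 = 13149; w1·w1 = 1629; μ ≈ 13149/1629 = 8.0718

μ ≈ 8.0718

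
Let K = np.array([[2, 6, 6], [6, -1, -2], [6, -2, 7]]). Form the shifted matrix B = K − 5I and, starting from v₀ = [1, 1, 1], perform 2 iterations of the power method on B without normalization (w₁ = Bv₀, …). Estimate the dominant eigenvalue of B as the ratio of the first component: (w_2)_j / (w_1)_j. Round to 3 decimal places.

B = K − 5I has rows (-3, 6, 6); (6, -6, -2); (6, -2, 2)
w1 = Bv₀ = ((-3)·1 + 6·1 + 6·1; 6·1 + (-6)·1 + (-2)·1; 6·1 + (-2)·1 + 2·1) = (9, -2, 6)
w2 = Bw1 = ((-3)·9 + 6·(-2) + 6·6; 6·9 + (-6)·(-2) + (-2)·6; 6·9 + (-2)·(-2) + 2·6) = (-3, 54, 70)
Ratio: -3/9 = -0.333

-0.333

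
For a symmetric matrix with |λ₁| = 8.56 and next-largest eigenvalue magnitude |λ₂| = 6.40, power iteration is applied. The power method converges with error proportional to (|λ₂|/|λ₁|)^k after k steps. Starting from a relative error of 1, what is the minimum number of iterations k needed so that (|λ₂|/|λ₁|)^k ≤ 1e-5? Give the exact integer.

|λ₂/λ₁| = 6.40/8.56 = 0.74766
Need k ≥ ln(1e-5) / ln(0.74766) = -11.5129 / -0.2908 ≈ 39.590
Smallest integer k satisfying the bound: 40

40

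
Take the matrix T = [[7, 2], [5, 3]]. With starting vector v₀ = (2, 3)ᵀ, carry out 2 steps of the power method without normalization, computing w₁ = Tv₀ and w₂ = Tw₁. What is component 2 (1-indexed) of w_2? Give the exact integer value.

w1 = Tv₀ = (20, 19)
w2 = Tw1 = (178, 157)
The requested component of w2 is 157.

157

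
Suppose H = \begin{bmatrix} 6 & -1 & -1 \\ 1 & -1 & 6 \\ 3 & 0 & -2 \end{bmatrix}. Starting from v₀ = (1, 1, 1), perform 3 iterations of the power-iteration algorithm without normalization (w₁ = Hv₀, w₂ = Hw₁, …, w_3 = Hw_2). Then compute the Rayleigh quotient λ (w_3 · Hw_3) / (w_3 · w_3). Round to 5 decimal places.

w1 = Hv₀ = (6·1 + (-1)·1 + (-1)·1; 1·1 + (-1)·1 + 6·1; 3·1 + 0·1 + (-2)·1) = (4, 6, 1)
w2 = Hw1 = (6·4 + (-1)·6 + (-1)·1; 1·4 + (-1)·6 + 6·1; 3·4 + 0·6 + (-2)·1) = (17, 4, 10)
w3 = Hw2 = (88, 73, 31)
Hw3 = (424, 201, 202)
w3·Hw3 = 88·424 + 73·201 + 31·202 = 58247; w3·w3 = 88·88 + 73·73 + 31·31 = 14034
λ ≈ 58247/14034 = 4.15042

λ ≈ 4.15042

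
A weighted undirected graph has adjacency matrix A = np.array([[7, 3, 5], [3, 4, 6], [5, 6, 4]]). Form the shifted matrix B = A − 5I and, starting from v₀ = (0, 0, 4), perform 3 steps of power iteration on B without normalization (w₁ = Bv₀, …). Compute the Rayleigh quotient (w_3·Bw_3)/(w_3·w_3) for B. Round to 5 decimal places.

B = A − 5I has rows (2, 3, 5); (3, -1, 6); (5, 6, -1)
w1 = Bv₀ = (2·0 + 3·0 + 5·4; 3·0 + (-1)·0 + 6·4; 5·0 + 6·0 + (-1)·4) = (20, 24, -4)
w2 = Bw1 = (2·20 + 3·24 + 5·(-4); 3·20 + (-1)·24 + 6·(-4); 5·20 + 6·24 + (-1)·(-4)) = (92, 12, 248)
w3 = Bw2 = (1460, 1752, 284)
Bw3 = (9596, 4332, 17528)
w3·Bw3 = 26577776; w3·w3 = 5281760; μ ≈ 26577776/5281760 = 5.03199

5.03199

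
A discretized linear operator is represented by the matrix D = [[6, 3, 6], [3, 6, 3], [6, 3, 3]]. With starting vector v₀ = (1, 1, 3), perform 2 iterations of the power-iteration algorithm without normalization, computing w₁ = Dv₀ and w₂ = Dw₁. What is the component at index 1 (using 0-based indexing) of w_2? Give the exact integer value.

w1 = Dv₀ = (6·1 + 3·1 + 6·3; 3·1 + 6·1 + 3·3; 6·1 + 3·1 + 3·3) = (27, 18, 18)
w2 = Dw1 = (6·27 + 3·18 + 6·18; 3·27 + 6·18 + 3·18; 6·27 + 3·18 + 3·18) = (324, 243, 270)
The requested component of w2 is 243.

243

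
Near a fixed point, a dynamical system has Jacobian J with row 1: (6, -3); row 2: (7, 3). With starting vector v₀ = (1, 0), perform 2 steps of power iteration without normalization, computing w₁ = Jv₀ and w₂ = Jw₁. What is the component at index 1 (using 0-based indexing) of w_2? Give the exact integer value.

w1 = Jv₀ = (6·1 + (-3)·0; 7·1 + 3·0) = (6, 7)
w2 = Jw1 = (6·6 + (-3)·7; 7·6 + 3·7) = (15, 63)
The requested component of w2 is 63.

63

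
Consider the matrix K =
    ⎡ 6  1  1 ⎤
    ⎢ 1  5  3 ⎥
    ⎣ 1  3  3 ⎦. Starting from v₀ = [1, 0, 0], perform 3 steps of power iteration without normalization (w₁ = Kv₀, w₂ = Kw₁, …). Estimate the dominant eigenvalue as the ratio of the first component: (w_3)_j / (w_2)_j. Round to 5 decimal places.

w1 = Kv₀ = (6·1 + 1·0 + 1·0; 1·1 + 5·0 + 3·0; 1·1 + 3·0 + 3·0) = (6, 1, 1)
w2 = Kw1 = (6·6 + 1·1 + 1·1; 1·6 + 5·1 + 3·1; 1·6 + 3·1 + 3·1) = (38, 14, 12)
w3 = Kw2 = (254, 144, 116)
Ratio at component: 254 / 38 = 6.68421

6.68421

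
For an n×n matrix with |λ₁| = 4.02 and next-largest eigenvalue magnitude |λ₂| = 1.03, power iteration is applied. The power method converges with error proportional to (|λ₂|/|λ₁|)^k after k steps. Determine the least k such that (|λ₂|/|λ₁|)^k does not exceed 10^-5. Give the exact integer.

|λ₂/λ₁| = 1.03/4.02 = 0.25622
Need k ≥ ln(10^-5) / ln(0.25622) = -11.5129 / -1.3617 ≈ 8.455
Smallest integer k satisfying the bound: 9

9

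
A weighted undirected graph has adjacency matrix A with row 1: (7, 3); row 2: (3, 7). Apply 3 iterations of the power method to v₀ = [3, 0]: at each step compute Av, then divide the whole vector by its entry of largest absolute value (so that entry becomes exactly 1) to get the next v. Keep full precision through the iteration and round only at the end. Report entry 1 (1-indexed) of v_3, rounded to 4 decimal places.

Av0 = (21.00000, 9.00000); divide by 21.00000 → v1 = (1.00000, 0.42857)
Av1 = (8.28571, 6.00000); divide by 8.28571 → v2 = (1.00000, 0.72414)
Av2 = (9.17241, 8.06897); divide by 9.17241 → v3 = (1.00000, 0.87970)
Requested entry of v3: 1596/1596 = 1.0000

1.0000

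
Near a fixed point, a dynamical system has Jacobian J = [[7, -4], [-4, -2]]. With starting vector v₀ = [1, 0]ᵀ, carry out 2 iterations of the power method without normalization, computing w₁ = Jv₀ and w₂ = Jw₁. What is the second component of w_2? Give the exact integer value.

-20

w1 = Jv₀ = (7·1 + (-4)·0; (-4)·1 + (-2)·0) = (7, -4)
w2 = Jw1 = (7·7 + (-4)·(-4); (-4)·7 + (-2)·(-4)) = (65, -20)
The requested component of w2 is -20.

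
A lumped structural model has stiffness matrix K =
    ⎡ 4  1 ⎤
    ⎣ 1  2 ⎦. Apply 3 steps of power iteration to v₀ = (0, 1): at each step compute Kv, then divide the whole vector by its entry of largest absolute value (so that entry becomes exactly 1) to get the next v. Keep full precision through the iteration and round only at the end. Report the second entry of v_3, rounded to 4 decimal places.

0.5517

Kv0 = (1.00000, 2.00000); divide by 2.00000 → v1 = (0.50000, 1.00000)
Kv1 = (3.00000, 2.50000); divide by 3.00000 → v2 = (1.00000, 0.83333)
Kv2 = (4.83333, 2.66667); divide by 4.83333 → v3 = (1.00000, 0.55172)
Requested entry of v3: 16/29 = 0.5517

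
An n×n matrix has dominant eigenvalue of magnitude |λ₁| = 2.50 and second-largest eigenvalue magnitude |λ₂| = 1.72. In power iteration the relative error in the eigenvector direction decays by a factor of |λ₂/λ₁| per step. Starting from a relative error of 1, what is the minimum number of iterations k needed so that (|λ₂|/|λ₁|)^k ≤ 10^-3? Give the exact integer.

19

|λ₂/λ₁| = 1.72/2.50 = 0.68800
Need k ≥ ln(10^-3) / ln(0.68800) = -6.9078 / -0.3740 ≈ 18.472
Smallest integer k satisfying the bound: 19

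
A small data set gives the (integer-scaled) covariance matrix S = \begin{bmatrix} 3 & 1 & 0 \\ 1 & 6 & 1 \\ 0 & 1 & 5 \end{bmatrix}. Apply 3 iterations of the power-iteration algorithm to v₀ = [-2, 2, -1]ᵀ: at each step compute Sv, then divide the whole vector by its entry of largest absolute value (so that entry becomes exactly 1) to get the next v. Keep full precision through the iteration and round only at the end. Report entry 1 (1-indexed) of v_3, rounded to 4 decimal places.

0.1392

Sv0 = (-4.00000, 9.00000, -3.00000); divide by 9.00000 → v1 = (-0.44444, 1.00000, -0.33333)
Sv1 = (-0.33333, 5.22222, -0.66667); divide by 5.22222 → v2 = (-0.06383, 1.00000, -0.12766)
Sv2 = (0.80851, 5.80851, 0.36170); divide by 5.80851 → v3 = (0.13919, 1.00000, 0.06227)
Requested entry of v3: 38/273 = 0.1392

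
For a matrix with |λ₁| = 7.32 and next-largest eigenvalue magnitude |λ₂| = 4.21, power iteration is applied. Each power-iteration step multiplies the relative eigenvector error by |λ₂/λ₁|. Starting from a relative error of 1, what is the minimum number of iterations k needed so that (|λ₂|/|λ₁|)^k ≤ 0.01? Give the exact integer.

|λ₂/λ₁| = 4.21/7.32 = 0.57514
Need k ≥ ln(0.01) / ln(0.57514) = -4.6052 / -0.5531 ≈ 8.325
Smallest integer k satisfying the bound: 9

9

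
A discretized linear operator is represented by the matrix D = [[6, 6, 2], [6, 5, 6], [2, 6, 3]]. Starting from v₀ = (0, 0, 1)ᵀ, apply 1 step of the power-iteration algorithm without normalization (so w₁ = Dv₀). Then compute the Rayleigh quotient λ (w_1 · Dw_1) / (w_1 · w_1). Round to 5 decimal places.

w1 = Dv₀ = (6·0 + 6·0 + 2·1; 6·0 + 5·0 + 6·1; 2·0 + 6·0 + 3·1) = (2, 6, 3)
Dw1 = (54, 60, 49)
w1·Dw1 = 2·54 + 6·60 + 3·49 = 615; w1·w1 = 2·2 + 6·6 + 3·3 = 49
λ ≈ 615/49 = 12.55102

λ ≈ 12.55102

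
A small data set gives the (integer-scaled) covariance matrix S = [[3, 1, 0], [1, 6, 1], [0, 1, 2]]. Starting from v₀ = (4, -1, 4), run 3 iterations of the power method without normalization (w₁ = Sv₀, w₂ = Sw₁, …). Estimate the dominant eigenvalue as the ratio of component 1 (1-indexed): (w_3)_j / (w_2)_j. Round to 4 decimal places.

w1 = Sv₀ = (11, 2, 7)
w2 = Sw1 = (35, 30, 16)
w3 = Sw2 = (135, 231, 62)
Ratio at component: 135 / 35 = 3.8571

λ ≈ 3.8571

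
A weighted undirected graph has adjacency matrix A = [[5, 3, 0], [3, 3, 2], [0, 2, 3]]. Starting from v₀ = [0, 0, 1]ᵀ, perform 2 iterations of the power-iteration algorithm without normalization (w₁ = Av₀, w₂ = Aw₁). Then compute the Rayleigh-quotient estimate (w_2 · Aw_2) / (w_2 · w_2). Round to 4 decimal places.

w1 = Av₀ = (5·0 + 3·0 + 0·1; 3·0 + 3·0 + 2·1; 0·0 + 2·0 + 3·1) = (0, 2, 3)
w2 = Aw1 = (5·0 + 3·2 + 0·3; 3·0 + 3·2 + 2·3; 0·0 + 2·2 + 3·3) = (6, 12, 13)
Aw2 = (66, 80, 63)
w2·Aw2 = 6·66 + 12·80 + 13·63 = 2175; w2·w2 = 6·6 + 12·12 + 13·13 = 349
λ ≈ 2175/349 = 6.2321

6.2321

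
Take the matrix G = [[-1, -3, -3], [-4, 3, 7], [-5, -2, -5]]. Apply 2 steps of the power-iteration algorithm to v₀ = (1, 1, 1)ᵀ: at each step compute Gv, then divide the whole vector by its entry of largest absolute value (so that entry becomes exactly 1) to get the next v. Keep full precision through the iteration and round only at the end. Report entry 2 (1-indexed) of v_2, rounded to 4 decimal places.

-0.4578

Gv0 = (-7.00000, 6.00000, -12.00000); divide by -12.00000 → v1 = (0.58333, -0.50000, 1.00000)
Gv1 = (-2.08333, 3.16667, -6.91667); divide by -6.91667 → v2 = (0.30120, -0.45783, 1.00000)
Requested entry of v2: -38/83 = -0.4578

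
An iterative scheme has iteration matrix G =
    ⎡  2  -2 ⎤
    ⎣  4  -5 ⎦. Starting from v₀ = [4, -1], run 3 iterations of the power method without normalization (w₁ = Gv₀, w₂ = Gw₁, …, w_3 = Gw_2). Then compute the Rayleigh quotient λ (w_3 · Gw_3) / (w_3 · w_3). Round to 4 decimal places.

-3.5442

w1 = Gv₀ = (2·4 + (-2)·(-1); 4·4 + (-5)·(-1)) = (10, 21)
w2 = Gw1 = (2·10 + (-2)·21; 4·10 + (-5)·21) = (-22, -65)
w3 = Gw2 = (86, 237)
Gw3 = (-302, -841)
w3·Gw3 = 86·(-302) + 237·(-841) = -225289; w3·w3 = 86·86 + 237·237 = 63565
λ ≈ -225289/63565 = -3.5442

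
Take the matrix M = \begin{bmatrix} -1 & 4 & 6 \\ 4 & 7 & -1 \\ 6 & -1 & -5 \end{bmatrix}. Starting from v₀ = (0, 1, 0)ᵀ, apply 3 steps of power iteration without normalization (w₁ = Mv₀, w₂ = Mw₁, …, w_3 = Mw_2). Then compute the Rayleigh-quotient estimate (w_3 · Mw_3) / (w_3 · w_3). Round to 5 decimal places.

w1 = Mv₀ = ((-1)·0 + 4·1 + 6·0; 4·0 + 7·1 + (-1)·0; 6·0 + (-1)·1 + (-5)·0) = (4, 7, -1)
w2 = Mw1 = ((-1)·4 + 4·7 + 6·(-1); 4·4 + 7·7 + (-1)·(-1); 6·4 + (-1)·7 + (-5)·(-1)) = (18, 66, 22)
w3 = Mw2 = (378, 512, -68)
Mw3 = (1262, 5164, 2096)
w3·Mw3 = 378·1262 + 512·5164 + (-68)·2096 = 2978476; w3·w3 = 378·378 + 512·512 + (-68)·(-68) = 409652
λ ≈ 2978476/409652 = 7.27075

7.27075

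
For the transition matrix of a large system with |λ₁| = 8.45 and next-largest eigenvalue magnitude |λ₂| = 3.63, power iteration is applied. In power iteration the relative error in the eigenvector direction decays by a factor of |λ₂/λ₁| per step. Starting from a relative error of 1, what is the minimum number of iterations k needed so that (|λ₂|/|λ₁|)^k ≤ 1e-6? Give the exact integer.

17

|λ₂/λ₁| = 3.63/8.45 = 0.42959
Need k ≥ ln(1e-6) / ln(0.42959) = -13.8155 / -0.8449 ≈ 16.351
Smallest integer k satisfying the bound: 17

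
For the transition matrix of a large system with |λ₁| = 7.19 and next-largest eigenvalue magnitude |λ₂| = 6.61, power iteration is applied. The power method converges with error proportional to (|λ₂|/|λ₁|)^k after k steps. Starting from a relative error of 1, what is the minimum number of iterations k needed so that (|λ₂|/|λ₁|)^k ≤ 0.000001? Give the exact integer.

165

|λ₂/λ₁| = 6.61/7.19 = 0.91933
Need k ≥ ln(0.000001) / ln(0.91933) = -13.8155 / -0.0841 ≈ 164.260
Smallest integer k satisfying the bound: 165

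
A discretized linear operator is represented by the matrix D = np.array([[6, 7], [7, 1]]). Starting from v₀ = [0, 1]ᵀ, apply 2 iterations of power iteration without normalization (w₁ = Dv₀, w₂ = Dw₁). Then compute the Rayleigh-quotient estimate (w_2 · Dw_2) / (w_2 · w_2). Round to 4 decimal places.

λ ≈ 10.4481

w1 = Dv₀ = (6·0 + 7·1; 7·0 + 1·1) = (7, 1)
w2 = Dw1 = (6·7 + 7·1; 7·7 + 1·1) = (49, 50)
Dw2 = (644, 393)
w2·Dw2 = 49·644 + 50·393 = 51206; w2·w2 = 49·49 + 50·50 = 4901
λ ≈ 51206/4901 = 10.4481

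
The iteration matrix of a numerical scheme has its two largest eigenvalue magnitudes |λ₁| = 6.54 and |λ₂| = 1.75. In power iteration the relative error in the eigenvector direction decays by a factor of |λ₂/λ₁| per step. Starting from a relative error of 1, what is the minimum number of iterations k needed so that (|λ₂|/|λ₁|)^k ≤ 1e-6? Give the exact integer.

|λ₂/λ₁| = 1.75/6.54 = 0.26758
Need k ≥ ln(1e-6) / ln(0.26758) = -13.8155 / -1.3183 ≈ 10.480
Smallest integer k satisfying the bound: 11

11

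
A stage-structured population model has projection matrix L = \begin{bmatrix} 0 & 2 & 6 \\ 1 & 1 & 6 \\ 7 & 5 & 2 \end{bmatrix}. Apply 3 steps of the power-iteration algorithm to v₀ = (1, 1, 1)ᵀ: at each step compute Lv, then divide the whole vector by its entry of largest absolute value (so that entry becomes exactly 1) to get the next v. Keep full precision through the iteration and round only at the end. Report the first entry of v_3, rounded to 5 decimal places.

0.65193

Lv0 = (8.000000, 8.000000, 14.000000); divide by 14.000000 → v1 = (0.571429, 0.571429, 1.000000)
Lv1 = (7.142857, 7.142857, 8.857143); divide by 8.857143 → v2 = (0.806452, 0.806452, 1.000000)
Lv2 = (7.612903, 7.612903, 11.677419); divide by 11.677419 → v3 = (0.651934, 0.651934, 1.000000)
Requested entry of v3: 944/1448 = 0.65193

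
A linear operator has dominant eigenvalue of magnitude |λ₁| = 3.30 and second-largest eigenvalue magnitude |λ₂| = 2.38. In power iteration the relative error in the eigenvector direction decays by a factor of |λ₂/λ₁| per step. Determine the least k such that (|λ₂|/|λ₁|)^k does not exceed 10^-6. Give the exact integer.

|λ₂/λ₁| = 2.38/3.30 = 0.72121
Need k ≥ ln(10^-6) / ln(0.72121) = -13.8155 / -0.3268 ≈ 42.272
Smallest integer k satisfying the bound: 43

43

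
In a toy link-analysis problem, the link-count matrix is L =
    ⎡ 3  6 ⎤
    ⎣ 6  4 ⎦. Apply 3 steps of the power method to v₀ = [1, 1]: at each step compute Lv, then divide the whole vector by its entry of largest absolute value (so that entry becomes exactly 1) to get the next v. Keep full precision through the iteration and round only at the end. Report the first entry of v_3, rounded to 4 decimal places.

0.9187

Lv0 = (9.00000, 10.00000); divide by 10.00000 → v1 = (0.90000, 1.00000)
Lv1 = (8.70000, 9.40000); divide by 9.40000 → v2 = (0.92553, 1.00000)
Lv2 = (8.77660, 9.55319); divide by 9.55319 → v3 = (0.91871, 1.00000)
Requested entry of v3: 825/898 = 0.9187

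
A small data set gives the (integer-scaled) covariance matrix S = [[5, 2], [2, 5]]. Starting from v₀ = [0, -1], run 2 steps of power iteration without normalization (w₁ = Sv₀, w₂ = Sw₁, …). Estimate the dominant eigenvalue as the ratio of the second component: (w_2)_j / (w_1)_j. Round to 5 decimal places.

w1 = Sv₀ = (5·0 + 2·(-1); 2·0 + 5·(-1)) = (-2, -5)
w2 = Sw1 = (5·(-2) + 2·(-5); 2·(-2) + 5·(-5)) = (-20, -29)
Ratio at component: -29 / -5 = 5.80000

λ ≈ 5.80000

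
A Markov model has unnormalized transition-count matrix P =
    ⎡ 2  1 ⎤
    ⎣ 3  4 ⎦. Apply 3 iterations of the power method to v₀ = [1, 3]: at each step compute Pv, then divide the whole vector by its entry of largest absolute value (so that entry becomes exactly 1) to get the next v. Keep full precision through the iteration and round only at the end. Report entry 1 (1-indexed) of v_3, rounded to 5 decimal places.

Pv0 = (5.000000, 15.000000); divide by 15.000000 → v1 = (0.333333, 1.000000)
Pv1 = (1.666667, 5.000000); divide by 5.000000 → v2 = (0.333333, 1.000000)
Pv2 = (1.666667, 5.000000); divide by 5.000000 → v3 = (0.333333, 1.000000)
Requested entry of v3: 125/375 = 0.33333

0.33333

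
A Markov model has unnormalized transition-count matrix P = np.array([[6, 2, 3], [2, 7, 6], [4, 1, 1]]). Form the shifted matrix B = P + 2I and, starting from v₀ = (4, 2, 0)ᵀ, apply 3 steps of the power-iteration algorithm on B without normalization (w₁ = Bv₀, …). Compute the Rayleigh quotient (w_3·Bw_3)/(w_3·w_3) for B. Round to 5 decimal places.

12.81785

B = P + 2I has rows (8, 2, 3); (2, 9, 6); (4, 1, 3)
w1 = Bv₀ = (36, 26, 18)
w2 = Bw1 = (394, 414, 224)
w3 = Bw2 = (4652, 5858, 2662)
Bw3 = (56918, 77998, 32452)
w3·Bw3 = 808082044; w3·w3 = 63043512; μ ≈ 808082044/63043512 = 12.81785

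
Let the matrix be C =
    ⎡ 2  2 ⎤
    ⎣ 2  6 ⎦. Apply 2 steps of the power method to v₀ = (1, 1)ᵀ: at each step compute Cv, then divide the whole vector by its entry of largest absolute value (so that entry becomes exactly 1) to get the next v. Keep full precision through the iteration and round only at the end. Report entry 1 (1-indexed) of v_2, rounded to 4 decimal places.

Cv0 = (4.00000, 8.00000); divide by 8.00000 → v1 = (0.50000, 1.00000)
Cv1 = (3.00000, 7.00000); divide by 7.00000 → v2 = (0.42857, 1.00000)
Requested entry of v2: 24/56 = 0.4286

0.4286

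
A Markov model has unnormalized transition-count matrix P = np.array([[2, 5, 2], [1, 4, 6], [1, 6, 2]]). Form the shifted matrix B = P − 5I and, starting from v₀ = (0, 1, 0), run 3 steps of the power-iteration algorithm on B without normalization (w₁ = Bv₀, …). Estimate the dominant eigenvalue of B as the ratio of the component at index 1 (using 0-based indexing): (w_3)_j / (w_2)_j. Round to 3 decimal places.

B = P − 5I has rows (-3, 5, 2); (1, -1, 6); (1, 6, -3)
w1 = Bv₀ = (5, -1, 6)
w2 = Bw1 = (-8, 42, -19)
w3 = Bw2 = (196, -164, 301)
Ratio: -164/42 = -3.905

-3.905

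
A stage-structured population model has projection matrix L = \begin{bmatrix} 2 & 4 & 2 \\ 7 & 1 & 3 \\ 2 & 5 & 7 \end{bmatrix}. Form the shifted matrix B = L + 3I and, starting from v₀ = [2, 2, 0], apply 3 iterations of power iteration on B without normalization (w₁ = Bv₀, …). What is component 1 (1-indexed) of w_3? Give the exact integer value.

2626

B = L + 3I has rows (5, 4, 2); (7, 4, 3); (2, 5, 10)
w1 = Bv₀ = (18, 22, 14)
w2 = Bw1 = (206, 256, 286)
w3 = Bw2 = (2626, 3324, 4552)
Requested component of w3: 2626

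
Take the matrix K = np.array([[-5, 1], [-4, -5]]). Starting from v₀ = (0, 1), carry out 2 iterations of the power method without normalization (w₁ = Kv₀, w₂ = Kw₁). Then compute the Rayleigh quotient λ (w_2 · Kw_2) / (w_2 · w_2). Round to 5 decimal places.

w1 = Kv₀ = (1, -5)
w2 = Kw1 = (-10, 21)
Kw2 = (71, -65)
w2·Kw2 = (-10)·71 + 21·(-65) = -2075; w2·w2 = (-10)·(-10) + 21·21 = 541
λ ≈ -2075/541 = -3.83549

-3.83549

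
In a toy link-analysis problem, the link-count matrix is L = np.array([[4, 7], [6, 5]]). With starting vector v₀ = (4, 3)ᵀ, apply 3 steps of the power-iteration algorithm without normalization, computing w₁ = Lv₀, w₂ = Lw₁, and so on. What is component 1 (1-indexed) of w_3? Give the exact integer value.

4603

w1 = Lv₀ = (4·4 + 7·3; 6·4 + 5·3) = (37, 39)
w2 = Lw1 = (4·37 + 7·39; 6·37 + 5·39) = (421, 417)
w3 = Lw2 = (4603, 4611)
The requested component of w3 is 4603.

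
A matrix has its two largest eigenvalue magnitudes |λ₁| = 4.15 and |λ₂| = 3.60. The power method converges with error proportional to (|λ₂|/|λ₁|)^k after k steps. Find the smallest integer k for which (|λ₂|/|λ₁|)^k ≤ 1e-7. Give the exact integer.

114

|λ₂/λ₁| = 3.60/4.15 = 0.86747
Need k ≥ ln(1e-7) / ln(0.86747) = -16.1181 / -0.1422 ≈ 113.368
Smallest integer k satisfying the bound: 114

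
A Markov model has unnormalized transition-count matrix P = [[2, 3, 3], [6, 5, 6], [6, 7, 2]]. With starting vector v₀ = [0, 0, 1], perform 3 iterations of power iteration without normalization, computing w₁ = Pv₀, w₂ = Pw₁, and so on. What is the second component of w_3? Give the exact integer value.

w1 = Pv₀ = (2·0 + 3·0 + 3·1; 6·0 + 5·0 + 6·1; 6·0 + 7·0 + 2·1) = (3, 6, 2)
w2 = Pw1 = (2·3 + 3·6 + 3·2; 6·3 + 5·6 + 6·2; 6·3 + 7·6 + 2·2) = (30, 60, 64)
w3 = Pw2 = (432, 864, 728)
The requested component of w3 is 864.

864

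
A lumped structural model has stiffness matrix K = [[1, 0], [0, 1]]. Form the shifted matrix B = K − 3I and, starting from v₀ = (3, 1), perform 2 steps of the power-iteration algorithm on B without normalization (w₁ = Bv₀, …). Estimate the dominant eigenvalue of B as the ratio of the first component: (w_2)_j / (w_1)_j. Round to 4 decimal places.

B = K − 3I has rows (-2, 0); (0, -2)
w1 = Bv₀ = (-6, -2)
w2 = Bw1 = (12, 4)
Ratio: 12/-6 = -2.0000

-2.0000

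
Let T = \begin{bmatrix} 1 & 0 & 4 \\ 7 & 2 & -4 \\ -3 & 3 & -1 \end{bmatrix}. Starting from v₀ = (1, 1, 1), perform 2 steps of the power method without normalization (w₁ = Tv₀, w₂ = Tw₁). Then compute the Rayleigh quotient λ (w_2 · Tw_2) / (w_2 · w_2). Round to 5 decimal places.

2.12110

w1 = Tv₀ = (1·1 + 0·1 + 4·1; 7·1 + 2·1 + (-4)·1; (-3)·1 + 3·1 + (-1)·1) = (5, 5, -1)
w2 = Tw1 = (1·5 + 0·5 + 4·(-1); 7·5 + 2·5 + (-4)·(-1); (-3)·5 + 3·5 + (-1)·(-1)) = (1, 49, 1)
Tw2 = (5, 101, 143)
w2·Tw2 = 1·5 + 49·101 + 1·143 = 5097; w2·w2 = 1·1 + 49·49 + 1·1 = 2403
λ ≈ 5097/2403 = 2.12110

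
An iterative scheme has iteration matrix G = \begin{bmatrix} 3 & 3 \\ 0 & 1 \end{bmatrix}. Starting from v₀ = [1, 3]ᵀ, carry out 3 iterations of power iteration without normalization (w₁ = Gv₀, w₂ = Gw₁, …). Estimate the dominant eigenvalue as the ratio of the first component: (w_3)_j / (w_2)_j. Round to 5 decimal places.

w1 = Gv₀ = (3·1 + 3·3; 0·1 + 1·3) = (12, 3)
w2 = Gw1 = (3·12 + 3·3; 0·12 + 1·3) = (45, 3)
w3 = Gw2 = (144, 3)
Ratio at component: 144 / 45 = 3.20000

λ ≈ 3.20000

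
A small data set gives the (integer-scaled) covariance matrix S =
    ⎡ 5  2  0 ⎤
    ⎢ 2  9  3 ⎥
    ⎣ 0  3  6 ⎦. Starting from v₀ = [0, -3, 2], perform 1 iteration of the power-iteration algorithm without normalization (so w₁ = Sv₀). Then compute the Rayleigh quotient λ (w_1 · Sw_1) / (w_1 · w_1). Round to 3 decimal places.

w1 = Sv₀ = (5·0 + 2·(-3) + 0·2; 2·0 + 9·(-3) + 3·2; 0·0 + 3·(-3) + 6·2) = (-6, -21, 3)
Sw1 = (-72, -192, -45)
w1·Sw1 = (-6)·(-72) + (-21)·(-192) + 3·(-45) = 4329; w1·w1 = (-6)·(-6) + (-21)·(-21) + 3·3 = 486
λ ≈ 4329/486 = 8.907

8.907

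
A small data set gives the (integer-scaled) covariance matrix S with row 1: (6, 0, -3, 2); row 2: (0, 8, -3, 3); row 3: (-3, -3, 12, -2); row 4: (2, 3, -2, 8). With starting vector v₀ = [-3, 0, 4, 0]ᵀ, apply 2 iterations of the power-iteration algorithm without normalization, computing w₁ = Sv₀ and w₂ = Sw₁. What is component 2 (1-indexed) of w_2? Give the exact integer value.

-309

w1 = Sv₀ = (-30, -12, 57, -14)
w2 = Sw1 = (-379, -309, 838, -322)
The requested component of w2 is -309.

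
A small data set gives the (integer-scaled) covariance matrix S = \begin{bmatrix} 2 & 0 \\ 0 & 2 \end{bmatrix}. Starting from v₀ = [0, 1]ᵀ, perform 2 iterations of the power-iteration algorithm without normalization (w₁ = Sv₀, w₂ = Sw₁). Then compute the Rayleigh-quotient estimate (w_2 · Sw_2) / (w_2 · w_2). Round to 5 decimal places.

λ ≈ 2.00000

w1 = Sv₀ = (2·0 + 0·1; 0·0 + 2·1) = (0, 2)
w2 = Sw1 = (2·0 + 0·2; 0·0 + 2·2) = (0, 4)
Sw2 = (0, 8)
w2·Sw2 = 0·0 + 4·8 = 32; w2·w2 = 0·0 + 4·4 = 16
λ ≈ 32/16 = 2.00000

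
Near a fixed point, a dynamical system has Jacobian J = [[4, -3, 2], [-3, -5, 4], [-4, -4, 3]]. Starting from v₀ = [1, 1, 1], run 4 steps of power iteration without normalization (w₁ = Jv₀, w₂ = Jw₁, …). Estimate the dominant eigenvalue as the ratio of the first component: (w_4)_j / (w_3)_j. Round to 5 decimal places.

w1 = Jv₀ = (4·1 + (-3)·1 + 2·1; (-3)·1 + (-5)·1 + 4·1; (-4)·1 + (-4)·1 + 3·1) = (3, -4, -5)
w2 = Jw1 = (4·3 + (-3)·(-4) + 2·(-5); (-3)·3 + (-5)·(-4) + 4·(-5); (-4)·3 + (-4)·(-4) + 3·(-5)) = (14, -9, -11)
w3 = Jw2 = (61, -41, -53)
w4 = Jw3 = (261, -190, -239)
Ratio at component: 261 / 61 = 4.27869

4.27869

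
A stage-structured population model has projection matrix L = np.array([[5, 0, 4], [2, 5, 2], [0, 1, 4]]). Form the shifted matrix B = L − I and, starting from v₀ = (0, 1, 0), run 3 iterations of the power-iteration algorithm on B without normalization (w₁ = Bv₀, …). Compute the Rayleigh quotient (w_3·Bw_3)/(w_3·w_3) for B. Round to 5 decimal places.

B = L − I has rows (4, 0, 4); (2, 4, 2); (0, 1, 3)
w1 = Bv₀ = (4·0 + 0·1 + 4·0; 2·0 + 4·1 + 2·0; 0·0 + 1·1 + 3·0) = (0, 4, 1)
w2 = Bw1 = (4·0 + 0·4 + 4·1; 2·0 + 4·4 + 2·1; 0·0 + 1·4 + 3·1) = (4, 18, 7)
w3 = Bw2 = (44, 94, 39)
Bw3 = (332, 542, 211)
w3·Bw3 = 73785; w3·w3 = 12293; μ ≈ 73785/12293 = 6.00220

6.00220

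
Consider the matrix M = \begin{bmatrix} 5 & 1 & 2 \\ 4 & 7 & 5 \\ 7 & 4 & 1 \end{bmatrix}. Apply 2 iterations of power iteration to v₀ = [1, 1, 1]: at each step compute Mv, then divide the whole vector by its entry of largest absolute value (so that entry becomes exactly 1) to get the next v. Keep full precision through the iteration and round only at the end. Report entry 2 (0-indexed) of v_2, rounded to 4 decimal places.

Mv0 = (8.00000, 16.00000, 12.00000); divide by 16.00000 → v1 = (0.50000, 1.00000, 0.75000)
Mv1 = (5.00000, 12.75000, 8.25000); divide by 12.75000 → v2 = (0.39216, 1.00000, 0.64706)
Requested entry of v2: 132/204 = 0.6471

0.6471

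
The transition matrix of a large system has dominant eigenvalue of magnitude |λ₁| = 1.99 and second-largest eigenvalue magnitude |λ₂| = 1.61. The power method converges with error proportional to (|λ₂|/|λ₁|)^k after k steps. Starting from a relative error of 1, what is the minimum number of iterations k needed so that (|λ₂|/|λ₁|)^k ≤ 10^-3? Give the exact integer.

33

|λ₂/λ₁| = 1.61/1.99 = 0.80905
Need k ≥ ln(10^-3) / ln(0.80905) = -6.9078 / -0.2119 ≈ 32.599
Smallest integer k satisfying the bound: 33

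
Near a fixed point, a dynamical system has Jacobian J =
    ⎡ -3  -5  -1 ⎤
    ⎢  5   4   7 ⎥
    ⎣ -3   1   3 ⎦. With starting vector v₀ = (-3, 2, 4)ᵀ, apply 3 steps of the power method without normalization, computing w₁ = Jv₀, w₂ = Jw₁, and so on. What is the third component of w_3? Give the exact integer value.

w1 = Jv₀ = ((-3)·(-3) + (-5)·2 + (-1)·4; 5·(-3) + 4·2 + 7·4; (-3)·(-3) + 1·2 + 3·4) = (-5, 21, 23)
w2 = Jw1 = ((-3)·(-5) + (-5)·21 + (-1)·23; 5·(-5) + 4·21 + 7·23; (-3)·(-5) + 1·21 + 3·23) = (-113, 220, 105)
w3 = Jw2 = (-866, 1050, 874)
The requested component of w3 is 874.

874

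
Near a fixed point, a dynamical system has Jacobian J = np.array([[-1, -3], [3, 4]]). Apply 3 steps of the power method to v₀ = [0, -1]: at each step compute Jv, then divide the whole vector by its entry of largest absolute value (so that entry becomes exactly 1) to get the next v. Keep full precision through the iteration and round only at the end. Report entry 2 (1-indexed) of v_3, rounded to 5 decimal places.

-0.08333

Jv0 = (3.000000, -4.000000); divide by -4.000000 → v1 = (-0.750000, 1.000000)
Jv1 = (-2.250000, 1.750000); divide by -2.250000 → v2 = (1.000000, -0.777778)
Jv2 = (1.333333, -0.111111); divide by 1.333333 → v3 = (1.000000, -0.083333)
Requested entry of v3: -1/12 = -0.08333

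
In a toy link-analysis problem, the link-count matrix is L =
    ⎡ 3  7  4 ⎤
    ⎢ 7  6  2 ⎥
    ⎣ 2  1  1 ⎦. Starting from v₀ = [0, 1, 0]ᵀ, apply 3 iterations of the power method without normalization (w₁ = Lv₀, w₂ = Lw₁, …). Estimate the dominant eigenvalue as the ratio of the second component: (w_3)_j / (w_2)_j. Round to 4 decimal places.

w1 = Lv₀ = (3·0 + 7·1 + 4·0; 7·0 + 6·1 + 2·0; 2·0 + 1·1 + 1·0) = (7, 6, 1)
w2 = Lw1 = (3·7 + 7·6 + 4·1; 7·7 + 6·6 + 2·1; 2·7 + 1·6 + 1·1) = (67, 87, 21)
w3 = Lw2 = (894, 1033, 242)
Ratio at component: 1033 / 87 = 11.8736

11.8736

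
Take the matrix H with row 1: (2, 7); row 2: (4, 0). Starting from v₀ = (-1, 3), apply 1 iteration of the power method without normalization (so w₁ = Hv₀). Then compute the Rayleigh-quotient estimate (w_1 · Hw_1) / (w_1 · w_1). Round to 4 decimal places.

w1 = Hv₀ = (2·(-1) + 7·3; 4·(-1) + 0·3) = (19, -4)
Hw1 = (10, 76)
w1·Hw1 = 19·10 + (-4)·76 = -114; w1·w1 = 19·19 + (-4)·(-4) = 377
λ ≈ -114/377 = -0.3024

-0.3024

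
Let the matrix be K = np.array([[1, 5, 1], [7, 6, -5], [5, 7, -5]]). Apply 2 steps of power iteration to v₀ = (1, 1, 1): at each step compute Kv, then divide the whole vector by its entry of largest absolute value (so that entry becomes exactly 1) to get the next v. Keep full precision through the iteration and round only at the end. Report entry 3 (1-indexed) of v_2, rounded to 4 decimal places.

Kv0 = (7.00000, 8.00000, 7.00000); divide by 8.00000 → v1 = (0.87500, 1.00000, 0.87500)
Kv1 = (6.75000, 7.75000, 7.00000); divide by 7.75000 → v2 = (0.87097, 1.00000, 0.90323)
Requested entry of v2: 56/62 = 0.9032

0.9032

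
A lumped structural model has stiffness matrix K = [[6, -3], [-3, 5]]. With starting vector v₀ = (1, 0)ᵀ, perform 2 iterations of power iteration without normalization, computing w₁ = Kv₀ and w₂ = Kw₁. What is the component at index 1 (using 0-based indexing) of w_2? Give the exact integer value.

w1 = Kv₀ = (6, -3)
w2 = Kw1 = (45, -33)
The requested component of w2 is -33.

-33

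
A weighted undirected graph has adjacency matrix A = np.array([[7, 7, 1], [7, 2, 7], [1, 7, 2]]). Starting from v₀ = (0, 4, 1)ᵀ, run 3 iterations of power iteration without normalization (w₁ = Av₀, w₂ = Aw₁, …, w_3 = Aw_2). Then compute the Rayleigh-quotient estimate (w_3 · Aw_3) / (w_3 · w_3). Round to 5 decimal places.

w1 = Av₀ = (29, 15, 30)
w2 = Aw1 = (338, 443, 194)
w3 = Aw2 = (5661, 4610, 3827)
Aw3 = (75724, 75636, 45585)
w3·Aw3 = 5661·75724 + 4610·75636 + 3827·45585 = 951809319; w3·w3 = 5661·5661 + 4610·4610 + 3827·3827 = 67944950
λ ≈ 951809319/67944950 = 14.00854

14.00854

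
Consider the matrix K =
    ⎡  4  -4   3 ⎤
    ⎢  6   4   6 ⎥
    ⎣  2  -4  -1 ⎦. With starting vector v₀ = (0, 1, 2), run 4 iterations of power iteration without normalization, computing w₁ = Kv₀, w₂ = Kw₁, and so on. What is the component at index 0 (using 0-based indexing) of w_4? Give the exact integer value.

w1 = Kv₀ = (4·0 + (-4)·1 + 3·2; 6·0 + 4·1 + 6·2; 2·0 + (-4)·1 + (-1)·2) = (2, 16, -6)
w2 = Kw1 = (4·2 + (-4)·16 + 3·(-6); 6·2 + 4·16 + 6·(-6); 2·2 + (-4)·16 + (-1)·(-6)) = (-74, 40, -54)
w3 = Kw2 = (-618, -608, -254)
w4 = Kw3 = (-802, -7664, 1450)
The requested component of w4 is -802.

-802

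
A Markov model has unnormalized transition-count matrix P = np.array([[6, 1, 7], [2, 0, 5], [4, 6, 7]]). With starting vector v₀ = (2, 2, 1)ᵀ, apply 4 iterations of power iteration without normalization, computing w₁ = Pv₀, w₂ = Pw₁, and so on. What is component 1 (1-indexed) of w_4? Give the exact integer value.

61272

w1 = Pv₀ = (21, 9, 27)
w2 = Pw1 = (324, 177, 327)
w3 = Pw2 = (4410, 2283, 4647)
w4 = Pw3 = (61272, 32055, 63867)
The requested component of w4 is 61272.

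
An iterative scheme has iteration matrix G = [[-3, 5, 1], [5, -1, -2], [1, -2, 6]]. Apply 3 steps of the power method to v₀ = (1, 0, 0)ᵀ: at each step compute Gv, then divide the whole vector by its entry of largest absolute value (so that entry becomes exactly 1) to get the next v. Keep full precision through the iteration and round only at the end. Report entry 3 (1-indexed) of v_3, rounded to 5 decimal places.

-0.16667

Gv0 = (-3.000000, 5.000000, 1.000000); divide by 5.000000 → v1 = (-0.600000, 1.000000, 0.200000)
Gv1 = (7.000000, -4.400000, -1.400000); divide by 7.000000 → v2 = (1.000000, -0.628571, -0.200000)
Gv2 = (-6.342857, 6.028571, 1.057143); divide by -6.342857 → v3 = (1.000000, -0.950450, -0.166667)
Requested entry of v3: 37/-222 = -0.16667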